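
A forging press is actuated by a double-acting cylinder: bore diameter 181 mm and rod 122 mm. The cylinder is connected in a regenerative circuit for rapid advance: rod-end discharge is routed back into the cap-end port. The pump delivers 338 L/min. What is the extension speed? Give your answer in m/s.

v ≈ 0.482 m/s

In regeneration the rod-end outflow joins the pump flow into the cap end, so the net volume the pump must supply per unit advance equals the rod cross-section area.
Rod cross-section A_rod = π/4 × (122 mm)² = 11690 mm^2
v = Q_pump / A_rod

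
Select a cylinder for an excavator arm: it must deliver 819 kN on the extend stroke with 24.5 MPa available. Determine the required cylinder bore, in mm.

Extension force acts on the full piston face: F = P × (π/4)D².
D = √(4F / (πP)) = √(4 × 819 kN / (π × 24.5 MPa))

D ≈ 206 mm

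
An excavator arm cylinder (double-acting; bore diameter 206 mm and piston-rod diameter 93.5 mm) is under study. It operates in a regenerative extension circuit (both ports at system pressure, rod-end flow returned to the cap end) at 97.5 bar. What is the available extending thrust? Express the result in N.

With equal pressure on both faces, forces on the annular region cancel; the net push is pressure × rod cross-section.
Rod cross-section A_rod = π/4 × (93.5 mm)² = 6866 mm^2
F = P × A_rod

F ≈ 66900 N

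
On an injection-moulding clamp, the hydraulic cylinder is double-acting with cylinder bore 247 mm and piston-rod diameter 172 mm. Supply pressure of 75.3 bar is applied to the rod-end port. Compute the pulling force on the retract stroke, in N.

Rod-side annular area A_ann = π/4 × (247² − 172²) = 24680 mm^2
On retraction the pressure acts on the annular area (bore minus rod).
F = P × A_ann

F ≈ 1.86e5 N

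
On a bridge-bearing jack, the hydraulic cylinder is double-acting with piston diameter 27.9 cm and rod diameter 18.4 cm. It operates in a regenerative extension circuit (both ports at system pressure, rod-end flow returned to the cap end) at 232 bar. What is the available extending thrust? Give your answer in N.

With equal pressure on both faces, forces on the annular region cancel; the net push is pressure × rod cross-section.
Rod cross-section A_rod = π/4 × (18.4 cm)² = 265.9 cm^2
F = P × A_rod

F ≈ 6.17e5 N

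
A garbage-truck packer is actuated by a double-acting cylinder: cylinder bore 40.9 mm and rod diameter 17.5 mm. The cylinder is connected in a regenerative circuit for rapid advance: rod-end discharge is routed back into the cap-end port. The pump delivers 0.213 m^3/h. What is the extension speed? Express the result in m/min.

In regeneration the rod-end outflow joins the pump flow into the cap end, so the net volume the pump must supply per unit advance equals the rod cross-section area.
Rod cross-section A_rod = π/4 × (17.5 mm)² = 240.5 mm^2
v = Q_pump / A_rod

v ≈ 14.8 m/min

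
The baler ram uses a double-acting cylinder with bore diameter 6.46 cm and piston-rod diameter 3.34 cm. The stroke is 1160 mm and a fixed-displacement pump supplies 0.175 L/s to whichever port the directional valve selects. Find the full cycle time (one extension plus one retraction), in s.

Cap-side area A_cap = π/4 × (6.46 cm)² = 32.78 cm^2
Rod-side annular area A_ann = π/4 × (6.46² − 3.34²) = 24.01 cm^2
t_ext = A_cap·L/Q = 21.73 s
t_ret = A_ann·L/Q = 15.92 s
t_cycle = t_ext + t_ret

t ≈ 37.6 s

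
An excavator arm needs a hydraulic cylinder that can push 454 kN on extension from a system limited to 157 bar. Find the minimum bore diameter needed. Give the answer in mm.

Extension force acts on the full piston face: F = P × (π/4)D².
D = √(4F / (πP)) = √(4 × 454 kN / (π × 157 bar))

D ≈ 192 mm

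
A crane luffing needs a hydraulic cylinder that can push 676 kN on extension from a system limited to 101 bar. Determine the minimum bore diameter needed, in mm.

Extension force acts on the full piston face: F = P × (π/4)D².
D = √(4F / (πP)) = √(4 × 676 kN / (π × 101 bar))

D ≈ 292 mm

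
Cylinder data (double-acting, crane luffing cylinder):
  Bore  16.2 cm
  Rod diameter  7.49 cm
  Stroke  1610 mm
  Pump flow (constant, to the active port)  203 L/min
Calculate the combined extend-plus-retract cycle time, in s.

Cap-side area A_cap = π/4 × (16.2 cm)² = 206.1 cm^2
Rod-side annular area A_ann = π/4 × (16.2² − 7.49²) = 162.1 cm^2
t_ext = A_cap·L/Q = 9.808 s
t_ret = A_ann·L/Q = 7.712 s
t_cycle = t_ext + t_ret

t ≈ 17.5 s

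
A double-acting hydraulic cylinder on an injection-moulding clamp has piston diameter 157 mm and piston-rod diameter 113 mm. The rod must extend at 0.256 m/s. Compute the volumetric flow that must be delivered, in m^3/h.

Cap-side area A_cap = π/4 × (157 mm)² = 19360 mm^2
Q = A × v

Q ≈ 17.8 m^3/h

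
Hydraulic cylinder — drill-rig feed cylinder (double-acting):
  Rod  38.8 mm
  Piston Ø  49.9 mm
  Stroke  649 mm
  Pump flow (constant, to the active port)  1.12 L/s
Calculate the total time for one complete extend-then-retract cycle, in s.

t ≈ 1.58 s

Cap-side area A_cap = π/4 × (49.9 mm)² = 1956 mm^2
Rod-side annular area A_ann = π/4 × (49.9² − 38.8²) = 773.3 mm^2
t_ext = A_cap·L/Q = 1.133 s
t_ret = A_ann·L/Q = 0.4481 s
t_cycle = t_ext + t_ret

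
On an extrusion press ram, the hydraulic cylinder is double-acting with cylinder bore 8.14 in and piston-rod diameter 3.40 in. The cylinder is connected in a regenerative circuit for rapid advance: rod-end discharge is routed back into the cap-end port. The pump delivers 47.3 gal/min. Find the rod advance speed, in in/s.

In regeneration the rod-end outflow joins the pump flow into the cap end, so the net volume the pump must supply per unit advance equals the rod cross-section area.
Rod cross-section A_rod = π/4 × (3.40 in)² = 9.079 in^2
v = Q_pump / A_rod

v ≈ 20.1 in/s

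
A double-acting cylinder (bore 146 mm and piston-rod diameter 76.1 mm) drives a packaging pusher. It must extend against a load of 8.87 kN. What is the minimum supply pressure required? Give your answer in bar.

Cap-side area A_cap = π/4 × (146 mm)² = 16740 mm^2
P = F / A = 8.87 kN / A

P ≈ 5.30 bar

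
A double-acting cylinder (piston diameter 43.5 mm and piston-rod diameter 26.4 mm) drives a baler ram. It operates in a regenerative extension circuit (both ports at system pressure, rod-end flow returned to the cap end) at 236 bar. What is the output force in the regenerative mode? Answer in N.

F ≈ 12900 N

With equal pressure on both faces, forces on the annular region cancel; the net push is pressure × rod cross-section.
Rod cross-section A_rod = π/4 × (26.4 mm)² = 547.4 mm^2
F = P × A_rod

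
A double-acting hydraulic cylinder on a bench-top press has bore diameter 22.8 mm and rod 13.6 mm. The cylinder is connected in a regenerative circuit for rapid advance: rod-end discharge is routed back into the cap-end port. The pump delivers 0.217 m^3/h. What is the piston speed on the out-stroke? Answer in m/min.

v ≈ 24.9 m/min

In regeneration the rod-end outflow joins the pump flow into the cap end, so the net volume the pump must supply per unit advance equals the rod cross-section area.
Rod cross-section A_rod = π/4 × (13.6 mm)² = 145.3 mm^2
v = Q_pump / A_rod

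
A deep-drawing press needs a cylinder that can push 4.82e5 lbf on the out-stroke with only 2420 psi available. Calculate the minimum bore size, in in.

D ≈ 15.9 in

Extension force acts on the full piston face: F = P × (π/4)D².
D = √(4F / (πP)) = √(4 × 4.82e5 lbf / (π × 2420 psi))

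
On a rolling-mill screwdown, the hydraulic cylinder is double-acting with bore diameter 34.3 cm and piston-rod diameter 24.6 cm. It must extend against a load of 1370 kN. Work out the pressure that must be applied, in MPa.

P ≈ 14.8 MPa

Cap-side area A_cap = π/4 × (34.3 cm)² = 924.0 cm^2
P = F / A = 1370 kN / A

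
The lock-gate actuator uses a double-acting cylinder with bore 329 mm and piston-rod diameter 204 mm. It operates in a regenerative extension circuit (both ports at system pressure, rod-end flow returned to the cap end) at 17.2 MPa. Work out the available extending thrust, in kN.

With equal pressure on both faces, forces on the annular region cancel; the net push is pressure × rod cross-section.
Rod cross-section A_rod = π/4 × (204 mm)² = 32690 mm^2
F = P × A_rod

F ≈ 562 kN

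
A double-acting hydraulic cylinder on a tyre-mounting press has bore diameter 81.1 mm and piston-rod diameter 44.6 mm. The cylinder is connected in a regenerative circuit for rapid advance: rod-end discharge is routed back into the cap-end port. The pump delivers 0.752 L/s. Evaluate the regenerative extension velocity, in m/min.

In regeneration the rod-end outflow joins the pump flow into the cap end, so the net volume the pump must supply per unit advance equals the rod cross-section area.
Rod cross-section A_rod = π/4 × (44.6 mm)² = 1562 mm^2
v = Q_pump / A_rod

v ≈ 28.9 m/min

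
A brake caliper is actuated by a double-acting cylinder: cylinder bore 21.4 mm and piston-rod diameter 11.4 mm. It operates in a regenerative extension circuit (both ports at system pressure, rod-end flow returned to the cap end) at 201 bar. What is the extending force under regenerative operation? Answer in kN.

F ≈ 2.05 kN

With equal pressure on both faces, forces on the annular region cancel; the net push is pressure × rod cross-section.
Rod cross-section A_rod = π/4 × (11.4 mm)² = 102.1 mm^2
F = P × A_rod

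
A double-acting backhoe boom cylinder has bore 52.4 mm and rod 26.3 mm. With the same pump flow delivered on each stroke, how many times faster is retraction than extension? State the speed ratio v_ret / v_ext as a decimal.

v_ret/v_ext ≈ 1.34

Cap-side area A_cap = π/4 × (52.4 mm)² = 2157 mm^2
Rod-side annular area A_ann = π/4 × (52.4² − 26.3²) = 1613 mm^2
For equal Q, v ∝ 1/A, so v_ret/v_ext = A_cap/A_ann.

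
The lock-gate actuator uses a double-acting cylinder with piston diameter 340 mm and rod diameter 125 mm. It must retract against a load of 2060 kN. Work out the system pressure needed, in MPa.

Rod-side annular area A_ann = π/4 × (340² − 125²) = 78520 mm^2
Retraction: pressure acts on the annular area.
P = F / A = 2060 kN / A

P ≈ 26.2 MPa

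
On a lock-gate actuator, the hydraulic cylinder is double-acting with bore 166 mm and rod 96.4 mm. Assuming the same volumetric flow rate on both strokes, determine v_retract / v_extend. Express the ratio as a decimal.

v_ret/v_ext ≈ 1.51

Cap-side area A_cap = π/4 × (166 mm)² = 21640 mm^2
Rod-side annular area A_ann = π/4 × (166² − 96.4²) = 14340 mm^2
For equal Q, v ∝ 1/A, so v_ret/v_ext = A_cap/A_ann.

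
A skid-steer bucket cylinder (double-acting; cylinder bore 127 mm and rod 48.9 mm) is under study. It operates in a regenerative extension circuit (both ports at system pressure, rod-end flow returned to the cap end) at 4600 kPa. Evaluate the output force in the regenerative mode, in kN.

With equal pressure on both faces, forces on the annular region cancel; the net push is pressure × rod cross-section.
Rod cross-section A_rod = π/4 × (48.9 mm)² = 1878 mm^2
F = P × A_rod

F ≈ 8.64 kN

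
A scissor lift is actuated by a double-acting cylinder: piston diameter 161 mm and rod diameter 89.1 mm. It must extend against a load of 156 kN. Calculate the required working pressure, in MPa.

P ≈ 7.66 MPa

Cap-side area A_cap = π/4 × (161 mm)² = 20360 mm^2
P = F / A = 156 kN / A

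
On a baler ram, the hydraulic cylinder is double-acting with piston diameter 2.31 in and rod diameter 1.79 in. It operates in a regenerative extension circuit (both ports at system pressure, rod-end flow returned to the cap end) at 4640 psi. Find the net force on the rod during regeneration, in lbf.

With equal pressure on both faces, forces on the annular region cancel; the net push is pressure × rod cross-section.
Rod cross-section A_rod = π/4 × (1.79 in)² = 2.516 in^2
F = P × A_rod

F ≈ 11700 lbf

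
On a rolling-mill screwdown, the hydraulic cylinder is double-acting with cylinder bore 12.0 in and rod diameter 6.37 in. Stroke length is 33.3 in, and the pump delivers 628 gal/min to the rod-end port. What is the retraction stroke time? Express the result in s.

t ≈ 1.12 s

Rod-side annular area A_ann = π/4 × (12.0² − 6.37²) = 81.23 in^2
Swept volume V = A × L; t = V / Q = A·L / Q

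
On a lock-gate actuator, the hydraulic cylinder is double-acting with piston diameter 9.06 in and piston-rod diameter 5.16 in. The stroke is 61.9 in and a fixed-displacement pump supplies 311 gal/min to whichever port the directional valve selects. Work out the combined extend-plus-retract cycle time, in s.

Cap-side area A_cap = π/4 × (9.06 in)² = 64.47 in^2
Rod-side annular area A_ann = π/4 × (9.06² − 5.16²) = 43.56 in^2
t_ext = A_cap·L/Q = 3.333 s
t_ret = A_ann·L/Q = 2.252 s
t_cycle = t_ext + t_ret

t ≈ 5.58 s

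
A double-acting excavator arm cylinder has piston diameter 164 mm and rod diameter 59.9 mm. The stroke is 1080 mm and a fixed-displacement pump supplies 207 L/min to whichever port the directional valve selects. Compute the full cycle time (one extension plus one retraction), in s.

Cap-side area A_cap = π/4 × (164 mm)² = 21120 mm^2
Rod-side annular area A_ann = π/4 × (164² − 59.9²) = 18310 mm^2
t_ext = A_cap·L/Q = 6.613 s
t_ret = A_ann·L/Q = 5.731 s
t_cycle = t_ext + t_ret

t ≈ 12.3 s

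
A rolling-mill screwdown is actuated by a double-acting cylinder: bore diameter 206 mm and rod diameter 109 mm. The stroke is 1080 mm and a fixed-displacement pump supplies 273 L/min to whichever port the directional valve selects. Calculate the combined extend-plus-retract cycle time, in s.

t ≈ 13.6 s

Cap-side area A_cap = π/4 × (206 mm)² = 33330 mm^2
Rod-side annular area A_ann = π/4 × (206² − 109²) = 24000 mm^2
t_ext = A_cap·L/Q = 7.911 s
t_ret = A_ann·L/Q = 5.696 s
t_cycle = t_ext + t_ret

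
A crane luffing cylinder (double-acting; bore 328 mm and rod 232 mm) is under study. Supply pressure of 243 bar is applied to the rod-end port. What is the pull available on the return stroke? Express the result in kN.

F ≈ 1030 kN

Rod-side annular area A_ann = π/4 × (328² − 232²) = 42220 mm^2
On retraction the pressure acts on the annular area (bore minus rod).
F = P × A_ann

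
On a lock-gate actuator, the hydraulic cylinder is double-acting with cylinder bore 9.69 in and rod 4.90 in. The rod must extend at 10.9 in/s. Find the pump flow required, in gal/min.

Cap-side area A_cap = π/4 × (9.69 in)² = 73.75 in^2
Q = A × v

Q ≈ 209 gal/min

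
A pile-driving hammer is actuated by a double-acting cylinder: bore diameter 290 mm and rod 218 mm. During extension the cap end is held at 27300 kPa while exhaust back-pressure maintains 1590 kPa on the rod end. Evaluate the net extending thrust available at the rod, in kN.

F ≈ 1760 kN

Cap-side area A_cap = π/4 × (290 mm)² = 66050 mm^2
Rod-side annular area A_ann = π/4 × (290² − 218²) = 28730 mm^2
Net thrust = P_cap·A_cap − P_rod·A_ann = 1803 kN − 45.68 kN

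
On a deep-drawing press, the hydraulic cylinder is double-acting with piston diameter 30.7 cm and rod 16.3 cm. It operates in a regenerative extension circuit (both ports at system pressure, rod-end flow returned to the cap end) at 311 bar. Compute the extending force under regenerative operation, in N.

With equal pressure on both faces, forces on the annular region cancel; the net push is pressure × rod cross-section.
Rod cross-section A_rod = π/4 × (16.3 cm)² = 208.7 cm^2
F = P × A_rod

F ≈ 6.49e5 N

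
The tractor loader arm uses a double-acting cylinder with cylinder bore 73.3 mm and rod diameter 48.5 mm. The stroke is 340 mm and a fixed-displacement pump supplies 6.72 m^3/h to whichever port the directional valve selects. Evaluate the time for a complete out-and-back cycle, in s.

t ≈ 1.20 s

Cap-side area A_cap = π/4 × (73.3 mm)² = 4220 mm^2
Rod-side annular area A_ann = π/4 × (73.3² − 48.5²) = 2372 mm^2
t_ext = A_cap·L/Q = 0.7686 s
t_ret = A_ann·L/Q = 0.4321 s
t_cycle = t_ext + t_ret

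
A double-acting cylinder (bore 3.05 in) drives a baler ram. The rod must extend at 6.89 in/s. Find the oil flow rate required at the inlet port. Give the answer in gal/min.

Cap-side area A_cap = π/4 × (3.05 in)² = 7.306 in^2
Q = A × v

Q ≈ 13.1 gal/min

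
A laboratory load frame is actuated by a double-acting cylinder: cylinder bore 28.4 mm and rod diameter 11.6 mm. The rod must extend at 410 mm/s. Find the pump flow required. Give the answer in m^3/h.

Cap-side area A_cap = π/4 × (28.4 mm)² = 633.5 mm^2
Q = A × v

Q ≈ 0.935 m^3/h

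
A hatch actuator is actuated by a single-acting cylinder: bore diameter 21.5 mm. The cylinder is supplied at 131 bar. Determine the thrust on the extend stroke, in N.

F ≈ 4760 N

Cap-side area A_cap = π/4 × (21.5 mm)² = 363.1 mm^2
F = P × A_cap = 131 bar × A_cap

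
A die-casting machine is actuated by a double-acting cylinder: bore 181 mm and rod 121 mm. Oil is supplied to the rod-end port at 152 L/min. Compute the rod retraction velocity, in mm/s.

v ≈ 178 mm/s

Rod-side annular area A_ann = π/4 × (181² − 121²) = 14230 mm^2
Flow into the rod-end port fills the annular volume.
v = Q / A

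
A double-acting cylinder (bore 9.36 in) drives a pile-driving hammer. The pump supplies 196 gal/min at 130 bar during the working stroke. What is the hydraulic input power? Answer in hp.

W ≈ 216 hp

Hydraulic power = P × Q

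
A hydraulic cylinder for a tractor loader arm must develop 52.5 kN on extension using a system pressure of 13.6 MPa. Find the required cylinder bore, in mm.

Extension force acts on the full piston face: F = P × (π/4)D².
D = √(4F / (πP)) = √(4 × 52.5 kN / (π × 13.6 MPa))

D ≈ 70.1 mm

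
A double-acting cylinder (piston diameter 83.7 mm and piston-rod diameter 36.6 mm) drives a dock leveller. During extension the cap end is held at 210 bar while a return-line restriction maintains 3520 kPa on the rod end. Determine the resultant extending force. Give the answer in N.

Cap-side area A_cap = π/4 × (83.7 mm)² = 5502 mm^2
Rod-side annular area A_ann = π/4 × (83.7² − 36.6²) = 4450 mm^2
Net thrust = P_cap·A_cap − P_rod·A_ann = 1.155e5 N − 15660 N

F ≈ 99900 N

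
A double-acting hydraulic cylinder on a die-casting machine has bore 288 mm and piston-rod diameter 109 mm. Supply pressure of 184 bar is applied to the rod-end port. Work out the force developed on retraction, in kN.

F ≈ 1030 kN

Rod-side annular area A_ann = π/4 × (288² − 109²) = 55810 mm^2
On retraction the pressure acts on the annular area (bore minus rod).
F = P × A_ann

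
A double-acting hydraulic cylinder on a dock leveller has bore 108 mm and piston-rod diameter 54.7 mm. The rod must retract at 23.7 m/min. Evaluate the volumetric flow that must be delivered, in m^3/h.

Q ≈ 9.69 m^3/h

Rod-side annular area A_ann = π/4 × (108² − 54.7²) = 6811 mm^2
Q = A × v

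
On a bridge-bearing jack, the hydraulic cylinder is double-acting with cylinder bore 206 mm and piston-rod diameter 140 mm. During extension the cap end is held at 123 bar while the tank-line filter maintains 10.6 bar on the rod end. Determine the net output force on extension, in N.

Cap-side area A_cap = π/4 × (206 mm)² = 33330 mm^2
Rod-side annular area A_ann = π/4 × (206² − 140²) = 17940 mm^2
Net thrust = P_cap·A_cap − P_rod·A_ann = 4.099e5 N − 19010 N

F ≈ 3.91e5 N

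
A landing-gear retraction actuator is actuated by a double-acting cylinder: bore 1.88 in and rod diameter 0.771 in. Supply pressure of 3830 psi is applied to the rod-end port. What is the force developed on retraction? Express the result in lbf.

Rod-side annular area A_ann = π/4 × (1.88² − 0.771²) = 2.309 in^2
On retraction the pressure acts on the annular area (bore minus rod).
F = P × A_ann

F ≈ 8840 lbf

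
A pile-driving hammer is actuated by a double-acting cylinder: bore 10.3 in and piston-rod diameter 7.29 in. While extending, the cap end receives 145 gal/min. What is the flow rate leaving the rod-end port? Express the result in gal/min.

Cap-side area A_cap = π/4 × (10.3 in)² = 83.32 in^2
Rod-side annular area A_ann = π/4 × (10.3² − 7.29²) = 41.58 in^2
Piston speed v = Q_in/A_cap; rod-end outflow Q_out = v × A_ann = Q_in × A_ann/A_cap.

Q_out ≈ 72.4 gal/min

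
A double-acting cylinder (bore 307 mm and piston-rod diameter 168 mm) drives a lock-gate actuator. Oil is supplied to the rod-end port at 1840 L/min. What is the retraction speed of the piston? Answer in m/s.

Rod-side annular area A_ann = π/4 × (307² − 168²) = 51860 mm^2
Flow into the rod-end port fills the annular volume.
v = Q / A

v ≈ 0.591 m/s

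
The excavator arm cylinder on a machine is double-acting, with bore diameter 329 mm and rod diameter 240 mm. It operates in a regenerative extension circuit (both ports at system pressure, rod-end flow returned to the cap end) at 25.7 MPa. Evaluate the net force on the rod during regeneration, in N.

F ≈ 1.16e6 N

With equal pressure on both faces, forces on the annular region cancel; the net push is pressure × rod cross-section.
Rod cross-section A_rod = π/4 × (240 mm)² = 45240 mm^2
F = P × A_rod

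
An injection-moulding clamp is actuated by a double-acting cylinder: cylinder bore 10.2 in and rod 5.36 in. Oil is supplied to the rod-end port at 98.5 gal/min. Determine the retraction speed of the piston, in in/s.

v ≈ 6.41 in/s

Rod-side annular area A_ann = π/4 × (10.2² − 5.36²) = 59.15 in^2
Flow into the rod-end port fills the annular volume.
v = Q / A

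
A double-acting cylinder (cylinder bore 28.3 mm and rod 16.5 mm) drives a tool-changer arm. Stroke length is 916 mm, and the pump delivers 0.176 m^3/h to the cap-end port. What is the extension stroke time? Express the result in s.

t ≈ 11.8 s

Cap-side area A_cap = π/4 × (28.3 mm)² = 629.0 mm^2
Swept volume V = A × L; t = V / Q = A·L / Q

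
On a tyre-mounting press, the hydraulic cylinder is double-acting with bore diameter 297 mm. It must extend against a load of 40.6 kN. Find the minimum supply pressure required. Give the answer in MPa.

P ≈ 0.586 MPa

Cap-side area A_cap = π/4 × (297 mm)² = 69280 mm^2
P = F / A = 40.6 kN / A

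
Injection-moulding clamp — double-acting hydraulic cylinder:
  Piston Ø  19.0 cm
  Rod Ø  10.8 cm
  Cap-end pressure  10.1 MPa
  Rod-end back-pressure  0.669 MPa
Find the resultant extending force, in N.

F ≈ 2.74e5 N

Cap-side area A_cap = π/4 × (19.0 cm)² = 283.5 cm^2
Rod-side annular area A_ann = π/4 × (19.0² − 10.8²) = 191.9 cm^2
Net thrust = P_cap·A_cap − P_rod·A_ann = 2.864e5 N − 12840 N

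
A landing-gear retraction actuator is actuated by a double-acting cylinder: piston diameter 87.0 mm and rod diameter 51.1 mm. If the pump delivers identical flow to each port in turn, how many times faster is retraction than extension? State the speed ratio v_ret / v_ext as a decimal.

Cap-side area A_cap = π/4 × (87.0 mm)² = 5945 mm^2
Rod-side annular area A_ann = π/4 × (87.0² − 51.1²) = 3894 mm^2
For equal Q, v ∝ 1/A, so v_ret/v_ext = A_cap/A_ann.

v_ret/v_ext ≈ 1.53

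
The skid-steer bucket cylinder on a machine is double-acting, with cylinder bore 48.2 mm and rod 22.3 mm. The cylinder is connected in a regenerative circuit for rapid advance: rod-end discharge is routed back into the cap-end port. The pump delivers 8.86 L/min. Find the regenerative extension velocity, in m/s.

v ≈ 0.378 m/s

In regeneration the rod-end outflow joins the pump flow into the cap end, so the net volume the pump must supply per unit advance equals the rod cross-section area.
Rod cross-section A_rod = π/4 × (22.3 mm)² = 390.6 mm^2
v = Q_pump / A_rod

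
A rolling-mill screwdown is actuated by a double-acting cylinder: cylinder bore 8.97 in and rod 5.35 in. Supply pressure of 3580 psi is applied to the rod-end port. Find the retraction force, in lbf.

Rod-side annular area A_ann = π/4 × (8.97² − 5.35²) = 40.71 in^2
On retraction the pressure acts on the annular area (bore minus rod).
F = P × A_ann

F ≈ 1.46e5 lbf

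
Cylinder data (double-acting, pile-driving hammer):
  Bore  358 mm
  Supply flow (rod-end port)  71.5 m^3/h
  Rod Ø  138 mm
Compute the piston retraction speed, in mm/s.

Rod-side annular area A_ann = π/4 × (358² − 138²) = 85700 mm^2
Flow into the rod-end port fills the annular volume.
v = Q / A

v ≈ 232 mm/s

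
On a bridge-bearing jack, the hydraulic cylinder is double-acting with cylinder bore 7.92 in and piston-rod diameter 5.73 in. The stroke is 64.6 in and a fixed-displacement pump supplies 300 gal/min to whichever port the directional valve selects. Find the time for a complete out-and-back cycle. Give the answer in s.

Cap-side area A_cap = π/4 × (7.92 in)² = 49.27 in^2
Rod-side annular area A_ann = π/4 × (7.92² − 5.73²) = 23.48 in^2
t_ext = A_cap·L/Q = 2.755 s
t_ret = A_ann·L/Q = 1.313 s
t_cycle = t_ext + t_ret

t ≈ 4.07 s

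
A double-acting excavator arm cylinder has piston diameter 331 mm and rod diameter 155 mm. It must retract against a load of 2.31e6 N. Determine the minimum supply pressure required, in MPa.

Rod-side annular area A_ann = π/4 × (331² − 155²) = 67180 mm^2
Retraction: pressure acts on the annular area.
P = F / A = 2.31e6 N / A

P ≈ 34.4 MPa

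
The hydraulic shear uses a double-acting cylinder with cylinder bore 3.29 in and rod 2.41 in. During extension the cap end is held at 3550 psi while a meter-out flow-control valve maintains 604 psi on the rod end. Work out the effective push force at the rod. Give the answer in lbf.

F ≈ 27800 lbf

Cap-side area A_cap = π/4 × (3.29 in)² = 8.501 in^2
Rod-side annular area A_ann = π/4 × (3.29² − 2.41²) = 3.940 in^2
Net thrust = P_cap·A_cap − P_rod·A_ann = 30180 lbf − 2379 lbf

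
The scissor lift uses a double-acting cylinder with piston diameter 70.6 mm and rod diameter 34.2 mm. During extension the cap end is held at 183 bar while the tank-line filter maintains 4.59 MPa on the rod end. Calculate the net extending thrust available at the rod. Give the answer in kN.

F ≈ 57.9 kN

Cap-side area A_cap = π/4 × (70.6 mm)² = 3915 mm^2
Rod-side annular area A_ann = π/4 × (70.6² − 34.2²) = 2996 mm^2
Net thrust = P_cap·A_cap − P_rod·A_ann = 71.64 kN − 13.75 kN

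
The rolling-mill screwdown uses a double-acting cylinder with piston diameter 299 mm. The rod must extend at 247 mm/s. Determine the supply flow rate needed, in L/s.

Cap-side area A_cap = π/4 × (299 mm)² = 70220 mm^2
Q = A × v

Q ≈ 17.3 L/s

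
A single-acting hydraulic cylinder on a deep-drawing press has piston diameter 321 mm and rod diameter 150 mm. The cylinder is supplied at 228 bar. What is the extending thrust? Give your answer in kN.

F ≈ 1850 kN

Cap-side area A_cap = π/4 × (321 mm)² = 80930 mm^2
F = P × A_cap = 228 bar × A_cap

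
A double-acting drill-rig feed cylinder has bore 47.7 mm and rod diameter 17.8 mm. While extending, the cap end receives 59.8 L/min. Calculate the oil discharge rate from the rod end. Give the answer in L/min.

Q_out ≈ 51.5 L/min

Cap-side area A_cap = π/4 × (47.7 mm)² = 1787 mm^2
Rod-side annular area A_ann = π/4 × (47.7² − 17.8²) = 1538 mm^2
Piston speed v = Q_in/A_cap; rod-end outflow Q_out = v × A_ann = Q_in × A_ann/A_cap.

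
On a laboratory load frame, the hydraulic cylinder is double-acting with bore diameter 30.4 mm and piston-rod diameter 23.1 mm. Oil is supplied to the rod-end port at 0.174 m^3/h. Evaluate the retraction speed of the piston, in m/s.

Rod-side annular area A_ann = π/4 × (30.4² − 23.1²) = 306.7 mm^2
Flow into the rod-end port fills the annular volume.
v = Q / A

v ≈ 0.158 m/s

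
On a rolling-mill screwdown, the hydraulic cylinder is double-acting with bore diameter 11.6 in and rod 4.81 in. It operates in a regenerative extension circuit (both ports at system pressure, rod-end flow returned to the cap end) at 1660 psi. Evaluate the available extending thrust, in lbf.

With equal pressure on both faces, forces on the annular region cancel; the net push is pressure × rod cross-section.
Rod cross-section A_rod = π/4 × (4.81 in)² = 18.17 in^2
F = P × A_rod

F ≈ 30200 lbf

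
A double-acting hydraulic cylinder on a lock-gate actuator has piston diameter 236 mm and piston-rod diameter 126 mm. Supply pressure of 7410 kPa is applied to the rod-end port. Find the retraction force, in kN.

Rod-side annular area A_ann = π/4 × (236² − 126²) = 31270 mm^2
On retraction the pressure acts on the annular area (bore minus rod).
F = P × A_ann

F ≈ 232 kN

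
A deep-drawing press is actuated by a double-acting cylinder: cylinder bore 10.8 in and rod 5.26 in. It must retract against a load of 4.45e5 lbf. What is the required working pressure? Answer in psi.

Rod-side annular area A_ann = π/4 × (10.8² − 5.26²) = 69.88 in^2
Retraction: pressure acts on the annular area.
P = F / A = 4.45e5 lbf / A

P ≈ 6370 psi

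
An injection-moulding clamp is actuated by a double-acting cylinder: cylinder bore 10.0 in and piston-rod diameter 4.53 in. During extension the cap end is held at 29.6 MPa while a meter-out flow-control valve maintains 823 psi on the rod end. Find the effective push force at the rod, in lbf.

F ≈ 2.86e5 lbf

Cap-side area A_cap = π/4 × (10.0 in)² = 78.54 in^2
Rod-side annular area A_ann = π/4 × (10.0² − 4.53²) = 62.42 in^2
Net thrust = P_cap·A_cap − P_rod·A_ann = 3.372e5 lbf − 51370 lbf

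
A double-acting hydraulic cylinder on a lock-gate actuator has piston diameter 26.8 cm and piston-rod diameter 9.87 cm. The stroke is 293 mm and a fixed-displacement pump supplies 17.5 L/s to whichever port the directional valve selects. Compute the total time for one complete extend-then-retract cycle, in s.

Cap-side area A_cap = π/4 × (26.8 cm)² = 564.1 cm^2
Rod-side annular area A_ann = π/4 × (26.8² − 9.87²) = 487.6 cm^2
t_ext = A_cap·L/Q = 0.9445 s
t_ret = A_ann·L/Q = 0.8164 s
t_cycle = t_ext + t_ret

t ≈ 1.76 s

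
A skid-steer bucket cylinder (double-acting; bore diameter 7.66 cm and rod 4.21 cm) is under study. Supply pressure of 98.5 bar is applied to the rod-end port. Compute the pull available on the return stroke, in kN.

Rod-side annular area A_ann = π/4 × (7.66² − 4.21²) = 32.16 cm^2
On retraction the pressure acts on the annular area (bore minus rod).
F = P × A_ann

F ≈ 31.7 kN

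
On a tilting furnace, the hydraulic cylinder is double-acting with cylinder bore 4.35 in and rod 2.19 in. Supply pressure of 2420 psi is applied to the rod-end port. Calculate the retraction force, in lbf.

Rod-side annular area A_ann = π/4 × (4.35² − 2.19²) = 11.09 in^2
On retraction the pressure acts on the annular area (bore minus rod).
F = P × A_ann

F ≈ 26800 lbf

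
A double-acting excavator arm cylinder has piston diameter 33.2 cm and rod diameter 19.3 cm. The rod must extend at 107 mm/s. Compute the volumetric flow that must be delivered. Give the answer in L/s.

Cap-side area A_cap = π/4 × (33.2 cm)² = 865.7 cm^2
Q = A × v

Q ≈ 9.26 L/s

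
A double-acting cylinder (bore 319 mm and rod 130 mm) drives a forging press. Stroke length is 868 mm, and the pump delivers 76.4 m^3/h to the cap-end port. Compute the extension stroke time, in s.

t ≈ 3.27 s

Cap-side area A_cap = π/4 × (319 mm)² = 79920 mm^2
Swept volume V = A × L; t = V / Q = A·L / Q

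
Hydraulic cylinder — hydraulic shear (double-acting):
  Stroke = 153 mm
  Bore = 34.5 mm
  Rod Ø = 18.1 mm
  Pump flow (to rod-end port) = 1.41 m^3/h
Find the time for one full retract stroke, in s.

t ≈ 0.265 s

Rod-side annular area A_ann = π/4 × (34.5² − 18.1²) = 677.5 mm^2
Swept volume V = A × L; t = V / Q = A·L / Q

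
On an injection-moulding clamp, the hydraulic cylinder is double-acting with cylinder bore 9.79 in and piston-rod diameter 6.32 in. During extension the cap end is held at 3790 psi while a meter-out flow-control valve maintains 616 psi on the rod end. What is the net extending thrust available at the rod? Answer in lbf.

F ≈ 2.58e5 lbf

Cap-side area A_cap = π/4 × (9.79 in)² = 75.28 in^2
Rod-side annular area A_ann = π/4 × (9.79² − 6.32²) = 43.91 in^2
Net thrust = P_cap·A_cap − P_rod·A_ann = 2.853e5 lbf − 27050 lbf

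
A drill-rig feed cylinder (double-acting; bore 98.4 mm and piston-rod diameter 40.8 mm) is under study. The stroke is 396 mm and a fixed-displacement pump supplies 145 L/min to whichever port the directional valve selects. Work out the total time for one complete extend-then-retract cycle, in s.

Cap-side area A_cap = π/4 × (98.4 mm)² = 7605 mm^2
Rod-side annular area A_ann = π/4 × (98.4² − 40.8²) = 6297 mm^2
t_ext = A_cap·L/Q = 1.246 s
t_ret = A_ann·L/Q = 1.032 s
t_cycle = t_ext + t_ret

t ≈ 2.28 s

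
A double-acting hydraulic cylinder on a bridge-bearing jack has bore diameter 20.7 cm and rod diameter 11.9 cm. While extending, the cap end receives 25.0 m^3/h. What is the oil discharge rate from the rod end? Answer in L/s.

Q_out ≈ 4.65 L/s

Cap-side area A_cap = π/4 × (20.7 cm)² = 336.5 cm^2
Rod-side annular area A_ann = π/4 × (20.7² − 11.9²) = 225.3 cm^2
Piston speed v = Q_in/A_cap; rod-end outflow Q_out = v × A_ann = Q_in × A_ann/A_cap.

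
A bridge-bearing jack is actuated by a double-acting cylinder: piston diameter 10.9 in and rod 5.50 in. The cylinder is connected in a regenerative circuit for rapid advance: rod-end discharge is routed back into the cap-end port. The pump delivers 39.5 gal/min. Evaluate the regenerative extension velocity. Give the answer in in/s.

v ≈ 6.40 in/s

In regeneration the rod-end outflow joins the pump flow into the cap end, so the net volume the pump must supply per unit advance equals the rod cross-section area.
Rod cross-section A_rod = π/4 × (5.50 in)² = 23.76 in^2
v = Q_pump / A_rod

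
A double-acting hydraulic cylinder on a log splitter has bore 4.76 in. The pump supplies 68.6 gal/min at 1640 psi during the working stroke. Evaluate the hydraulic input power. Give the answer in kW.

W ≈ 48.9 kW

Hydraulic power = P × Q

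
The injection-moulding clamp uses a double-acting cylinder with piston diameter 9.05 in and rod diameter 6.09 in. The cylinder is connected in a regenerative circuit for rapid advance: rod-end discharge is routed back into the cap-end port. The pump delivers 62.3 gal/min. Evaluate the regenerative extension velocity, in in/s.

In regeneration the rod-end outflow joins the pump flow into the cap end, so the net volume the pump must supply per unit advance equals the rod cross-section area.
Rod cross-section A_rod = π/4 × (6.09 in)² = 29.13 in^2
v = Q_pump / A_rod

v ≈ 8.23 in/s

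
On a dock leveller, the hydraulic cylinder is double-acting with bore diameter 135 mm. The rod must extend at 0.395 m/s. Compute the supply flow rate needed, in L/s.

Q ≈ 5.65 L/s

Cap-side area A_cap = π/4 × (135 mm)² = 14310 mm^2
Q = A × v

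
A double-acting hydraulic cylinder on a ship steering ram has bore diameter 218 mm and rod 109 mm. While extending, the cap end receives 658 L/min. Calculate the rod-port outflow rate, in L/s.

Q_out ≈ 8.23 L/s

Cap-side area A_cap = π/4 × (218 mm)² = 37330 mm^2
Rod-side annular area A_ann = π/4 × (218² − 109²) = 27990 mm^2
Piston speed v = Q_in/A_cap; rod-end outflow Q_out = v × A_ann = Q_in × A_ann/A_cap.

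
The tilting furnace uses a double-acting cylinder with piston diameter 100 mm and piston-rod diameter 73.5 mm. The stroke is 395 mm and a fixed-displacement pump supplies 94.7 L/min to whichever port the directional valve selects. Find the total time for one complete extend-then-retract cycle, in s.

Cap-side area A_cap = π/4 × (100 mm)² = 7854 mm^2
Rod-side annular area A_ann = π/4 × (100² − 73.5²) = 3611 mm^2
t_ext = A_cap·L/Q = 1.966 s
t_ret = A_ann·L/Q = 0.9037 s
t_cycle = t_ext + t_ret

t ≈ 2.87 s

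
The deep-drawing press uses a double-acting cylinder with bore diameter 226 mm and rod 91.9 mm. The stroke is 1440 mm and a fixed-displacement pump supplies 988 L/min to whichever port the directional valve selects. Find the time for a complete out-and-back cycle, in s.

t ≈ 6.44 s

Cap-side area A_cap = π/4 × (226 mm)² = 40110 mm^2
Rod-side annular area A_ann = π/4 × (226² − 91.9²) = 33480 mm^2
t_ext = A_cap·L/Q = 3.508 s
t_ret = A_ann·L/Q = 2.928 s
t_cycle = t_ext + t_ret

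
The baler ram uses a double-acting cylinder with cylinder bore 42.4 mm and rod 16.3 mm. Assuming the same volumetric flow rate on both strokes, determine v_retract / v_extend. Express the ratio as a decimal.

v_ret/v_ext ≈ 1.17

Cap-side area A_cap = π/4 × (42.4 mm)² = 1412 mm^2
Rod-side annular area A_ann = π/4 × (42.4² − 16.3²) = 1203 mm^2
For equal Q, v ∝ 1/A, so v_ret/v_ext = A_cap/A_ann.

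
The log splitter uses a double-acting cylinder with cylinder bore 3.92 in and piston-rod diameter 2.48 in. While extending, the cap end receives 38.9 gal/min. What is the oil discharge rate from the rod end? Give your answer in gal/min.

Cap-side area A_cap = π/4 × (3.92 in)² = 12.07 in^2
Rod-side annular area A_ann = π/4 × (3.92² − 2.48²) = 7.238 in^2
Piston speed v = Q_in/A_cap; rod-end outflow Q_out = v × A_ann = Q_in × A_ann/A_cap.

Q_out ≈ 23.3 gal/min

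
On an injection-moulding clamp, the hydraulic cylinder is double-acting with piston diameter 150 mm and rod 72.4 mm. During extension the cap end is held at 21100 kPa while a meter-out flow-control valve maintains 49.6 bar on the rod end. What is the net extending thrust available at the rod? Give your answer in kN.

Cap-side area A_cap = π/4 × (150 mm)² = 17670 mm^2
Rod-side annular area A_ann = π/4 × (150² − 72.4²) = 13550 mm^2
Net thrust = P_cap·A_cap − P_rod·A_ann = 372.9 kN − 67.23 kN

F ≈ 306 kN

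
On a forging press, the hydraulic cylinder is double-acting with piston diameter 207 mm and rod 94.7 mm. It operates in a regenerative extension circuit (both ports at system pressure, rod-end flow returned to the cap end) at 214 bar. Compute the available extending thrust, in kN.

F ≈ 151 kN

With equal pressure on both faces, forces on the annular region cancel; the net push is pressure × rod cross-section.
Rod cross-section A_rod = π/4 × (94.7 mm)² = 7044 mm^2
F = P × A_rod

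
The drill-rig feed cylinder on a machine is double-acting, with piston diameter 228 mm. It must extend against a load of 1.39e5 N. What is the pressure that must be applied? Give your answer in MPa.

P ≈ 3.40 MPa

Cap-side area A_cap = π/4 × (228 mm)² = 40830 mm^2
P = F / A = 1.39e5 N / A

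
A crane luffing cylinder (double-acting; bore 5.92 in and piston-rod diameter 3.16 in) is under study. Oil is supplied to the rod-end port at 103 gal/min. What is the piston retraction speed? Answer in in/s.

v ≈ 20.1 in/s

Rod-side annular area A_ann = π/4 × (5.92² − 3.16²) = 19.68 in^2
Flow into the rod-end port fills the annular volume.
v = Q / A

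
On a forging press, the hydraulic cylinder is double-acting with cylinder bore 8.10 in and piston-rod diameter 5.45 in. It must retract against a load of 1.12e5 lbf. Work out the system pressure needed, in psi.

Rod-side annular area A_ann = π/4 × (8.10² − 5.45²) = 28.20 in^2
Retraction: pressure acts on the annular area.
P = F / A = 1.12e5 lbf / A

P ≈ 3970 psi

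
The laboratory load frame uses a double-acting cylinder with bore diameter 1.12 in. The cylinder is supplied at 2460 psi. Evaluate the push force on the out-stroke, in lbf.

Cap-side area A_cap = π/4 × (1.12 in)² = 0.9852 in^2
F = P × A_cap = 2460 psi × A_cap

F ≈ 2420 lbf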